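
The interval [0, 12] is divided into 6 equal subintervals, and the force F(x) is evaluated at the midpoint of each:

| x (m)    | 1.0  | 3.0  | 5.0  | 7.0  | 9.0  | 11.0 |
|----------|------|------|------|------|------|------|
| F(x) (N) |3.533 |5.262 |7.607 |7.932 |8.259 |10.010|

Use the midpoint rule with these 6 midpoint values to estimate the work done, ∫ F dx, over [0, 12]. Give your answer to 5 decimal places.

h = 2, n = 6.
h·[y(m₁) + y(m₂) + y(m₃) + y(m₄) + y(m₅) + y(m₆)] = 2·(42.603) = 85.20600.

85.20600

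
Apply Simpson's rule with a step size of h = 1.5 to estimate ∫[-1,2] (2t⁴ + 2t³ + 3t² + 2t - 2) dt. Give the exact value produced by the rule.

30.75

h = (2 − (-1))/2 = 1.5.
Nodes t₀,…,t₂ = -1, 0.5, 2.
f(t) = 2t⁴ + 2t³ + 3t² + 2t - 2: f₀=-1, f₁=0.125, f₂=62.
(h/3)·[f₀ + 4f₁ + f₂] = 0.5·(61.5) = 30.75.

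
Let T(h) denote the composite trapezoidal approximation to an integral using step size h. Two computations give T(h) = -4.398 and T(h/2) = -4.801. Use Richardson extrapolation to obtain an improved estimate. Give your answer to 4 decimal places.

R = (4·T(h/2) − T(h)) / 3 = (4·(-4.801) − (-4.398))/3 = (-14.806)/3 = -4.9353.

-4.9353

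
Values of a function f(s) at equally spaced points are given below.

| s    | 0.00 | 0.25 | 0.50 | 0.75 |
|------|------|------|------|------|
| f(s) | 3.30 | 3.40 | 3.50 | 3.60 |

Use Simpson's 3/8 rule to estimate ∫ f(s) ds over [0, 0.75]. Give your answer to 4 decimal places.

2.5875

h = 0.25, n = 3.
(3h/8)·[y₀ + 3y₁ + 3y₂ + y₃] = 0.09375·(27.60) = 2.5875.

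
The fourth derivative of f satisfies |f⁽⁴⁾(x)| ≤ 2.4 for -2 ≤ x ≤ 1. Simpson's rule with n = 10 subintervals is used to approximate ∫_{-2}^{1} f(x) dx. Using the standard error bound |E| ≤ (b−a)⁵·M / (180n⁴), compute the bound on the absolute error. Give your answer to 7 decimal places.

0.0003240

|E| ≤ (3)⁵·2.4 / (180·10⁴) = 583.2/1800000 = 0.0003240.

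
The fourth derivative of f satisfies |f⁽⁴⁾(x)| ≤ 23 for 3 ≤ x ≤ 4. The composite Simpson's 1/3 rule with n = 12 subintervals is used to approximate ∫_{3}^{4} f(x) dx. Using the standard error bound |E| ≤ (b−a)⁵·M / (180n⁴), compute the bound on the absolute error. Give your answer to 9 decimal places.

0.000006162

|E| ≤ (1)⁵·23 / (180·12⁴) = 23/3732480 = 0.000006162.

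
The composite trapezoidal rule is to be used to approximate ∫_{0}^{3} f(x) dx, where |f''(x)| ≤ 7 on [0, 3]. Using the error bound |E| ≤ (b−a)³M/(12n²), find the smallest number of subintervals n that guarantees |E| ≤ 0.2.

Need 189/(12n²) ≤ 0.2.
n² ≥ 189/(12·0.2) = 78.75 ⇒ n ≥ 8.8741, so the smallest n is 9.

9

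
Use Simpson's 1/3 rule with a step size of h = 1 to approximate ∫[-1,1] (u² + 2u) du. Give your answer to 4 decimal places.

h = (1 − (-1))/2 = 1.
Nodes u₀,…,u₂ = -1, 0, 1.
f(u) = u² + 2u: f₀=-1, f₁=0, f₂=3.
(h/3)·[f₀ + 4f₁ + f₂] = 0.333333·(2) = 0.6667.

0.6667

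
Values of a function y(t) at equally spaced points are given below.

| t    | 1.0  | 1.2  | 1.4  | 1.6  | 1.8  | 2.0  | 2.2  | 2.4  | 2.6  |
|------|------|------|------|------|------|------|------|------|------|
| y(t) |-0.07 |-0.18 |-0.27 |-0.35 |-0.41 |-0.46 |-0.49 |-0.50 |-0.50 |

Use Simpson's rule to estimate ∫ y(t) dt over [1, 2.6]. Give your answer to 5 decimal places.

-0.59133

h = 0.2, n = 8.
(h/3)·[y₀ + 4y₁ + 2y₂ + 4y₃ + 2y₄ + 4y₅ + 2y₆ + 4y₇ + y₈] = 0.066667·(-8.87) = -0.59133.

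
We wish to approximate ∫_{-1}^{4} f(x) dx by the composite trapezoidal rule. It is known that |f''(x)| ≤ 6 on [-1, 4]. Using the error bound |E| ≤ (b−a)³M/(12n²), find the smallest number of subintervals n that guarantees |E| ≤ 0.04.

40

Need 750/(12n²) ≤ 0.04.
n² ≥ 750/(12·0.04) = 1562.5 ⇒ n ≥ 39.5285, so the smallest n is 40.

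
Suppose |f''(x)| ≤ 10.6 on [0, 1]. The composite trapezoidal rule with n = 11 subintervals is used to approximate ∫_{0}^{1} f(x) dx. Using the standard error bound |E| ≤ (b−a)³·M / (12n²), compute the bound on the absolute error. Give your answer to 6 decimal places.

|E| ≤ (1)³·10.6 / (12·11²) = 10.6/1452 = 0.007300.

0.007300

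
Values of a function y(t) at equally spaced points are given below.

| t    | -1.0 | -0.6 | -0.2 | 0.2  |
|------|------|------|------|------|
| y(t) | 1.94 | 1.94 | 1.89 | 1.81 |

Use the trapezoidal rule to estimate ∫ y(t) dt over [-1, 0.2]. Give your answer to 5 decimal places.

h = 0.4, n = 3.
(h/2)·[y₀ + 2y₁ + 2y₂ + y₃] = 0.2·(11.41) = 2.28200.

2.28200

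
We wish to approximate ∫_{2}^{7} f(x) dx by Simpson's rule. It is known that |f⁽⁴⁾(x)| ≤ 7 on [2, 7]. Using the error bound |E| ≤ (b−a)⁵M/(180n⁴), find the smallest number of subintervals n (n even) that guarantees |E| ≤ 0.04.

Need 21875/(180n⁴) ≤ 0.04.
n⁴ ≥ 21875/(180·0.04) = 3038.19 ⇒ n ≥ 7.4243, so the smallest even n is 8. (n must be even for Simpson's rule.)

8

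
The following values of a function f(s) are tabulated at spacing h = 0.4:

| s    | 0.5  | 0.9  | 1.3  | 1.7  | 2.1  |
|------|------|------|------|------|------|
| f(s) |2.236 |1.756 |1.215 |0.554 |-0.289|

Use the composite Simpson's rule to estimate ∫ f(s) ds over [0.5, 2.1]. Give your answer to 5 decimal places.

1.81560

h = 0.4, n = 4.
(h/3)·[y₀ + 4y₁ + 2y₂ + 4y₃ + y₄] = 0.133333·(13.617) = 1.81560.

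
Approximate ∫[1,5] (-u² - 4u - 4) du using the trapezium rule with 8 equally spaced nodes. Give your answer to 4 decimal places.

h = (5 − 1)/7 = 0.571429.
Nodes u₀,…,u₇ = 1, 1.571429, 2.142857, 2.714286, 3.285714, 3.857143, 4.428571, 5.
f(u) = -u² - 4u - 4: f₀=-9, f₁=-12.755102, f₂=-17.163265, f₃=-22.224490, f₄=-27.938776, f₅=-34.306122, f₆=-41.326531, f₇=-49.
(h/2)·[f₀ + 2f₁ + 2f₂ + 2f₃ + 2f₄ + 2f₅ + 2f₆ + f₇] = 0.285714·(-369.428571) = -105.5510.

-105.5510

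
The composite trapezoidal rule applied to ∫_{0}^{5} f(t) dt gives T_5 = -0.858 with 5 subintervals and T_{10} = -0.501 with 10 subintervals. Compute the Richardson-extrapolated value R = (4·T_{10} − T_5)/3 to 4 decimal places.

-0.3820

R = (4·T_{10} − T_5) / 3 = (4·(-0.501) − (-0.858))/3 = (-1.146)/3 = -0.3820.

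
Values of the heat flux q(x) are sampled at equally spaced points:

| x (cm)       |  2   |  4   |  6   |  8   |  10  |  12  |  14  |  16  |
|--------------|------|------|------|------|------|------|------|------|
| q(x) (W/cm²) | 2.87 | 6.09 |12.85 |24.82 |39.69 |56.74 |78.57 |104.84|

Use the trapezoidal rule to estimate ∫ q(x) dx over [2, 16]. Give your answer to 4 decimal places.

545.2300

h = 2, n = 7.
(h/2)·[y₀ + 2y₁ + 2y₂ + 2y₃ + 2y₄ + 2y₅ + 2y₆ + y₇] = 1·(545.23) = 545.2300.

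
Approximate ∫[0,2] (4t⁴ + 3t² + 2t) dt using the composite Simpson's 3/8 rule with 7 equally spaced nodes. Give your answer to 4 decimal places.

h = (2 − 0)/6 = 0.333333.
Nodes t₀,…,t₆ = 0, 0.333333, 0.666667, 1, 1.333333, 1.666667, 2.
f(t) = 4t⁴ + 3t² + 2t: f₀=0, f₁=1.049383, f₂=3.456790, f₃=9, f₄=20.641975, f₅=42.530864, f₆=80.
(3h/8)·[f₀ + 3f₁ + 3f₂ + 2f₃ + 3f₄ + 3f₅ + f₆] = 0.125·(301.037037) = 37.6296.

37.6296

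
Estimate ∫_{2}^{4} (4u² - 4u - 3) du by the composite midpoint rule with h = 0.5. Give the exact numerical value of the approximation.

h = (4 − 2)/4 = 0.5.
Midpoints m₁,…,m₄ = 2.25, 2.75, 3.25, 3.75.
f(m₁)=8.25, f(m₂)=16.25, f(m₃)=26.25, f(m₄)=38.25.
h·[f(m₁) + f(m₂) + f(m₃) + f(m₄)] = 0.5·(89) = 44.5.

44.5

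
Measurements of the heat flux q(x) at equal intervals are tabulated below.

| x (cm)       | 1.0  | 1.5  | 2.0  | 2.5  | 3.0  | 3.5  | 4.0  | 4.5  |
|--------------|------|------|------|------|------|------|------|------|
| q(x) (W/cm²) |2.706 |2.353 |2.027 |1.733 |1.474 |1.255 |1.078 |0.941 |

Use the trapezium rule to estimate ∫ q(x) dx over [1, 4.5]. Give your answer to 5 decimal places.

5.87175

h = 0.5, n = 7.
(h/2)·[y₀ + 2y₁ + 2y₂ + 2y₃ + 2y₄ + 2y₅ + 2y₆ + y₇] = 0.25·(23.487) = 5.87175.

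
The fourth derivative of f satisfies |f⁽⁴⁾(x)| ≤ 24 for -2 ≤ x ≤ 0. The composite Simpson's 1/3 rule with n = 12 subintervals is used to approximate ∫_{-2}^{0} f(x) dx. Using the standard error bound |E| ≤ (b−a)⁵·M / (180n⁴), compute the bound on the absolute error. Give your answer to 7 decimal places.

|E| ≤ (2)⁵·24 / (180·12⁴) = 768/3732480 = 0.0002058.

0.0002058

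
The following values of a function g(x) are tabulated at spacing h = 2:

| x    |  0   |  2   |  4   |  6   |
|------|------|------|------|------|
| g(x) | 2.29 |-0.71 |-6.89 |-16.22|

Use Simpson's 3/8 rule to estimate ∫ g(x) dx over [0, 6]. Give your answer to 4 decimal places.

h = 2, n = 3.
(3h/8)·[y₀ + 3y₁ + 3y₂ + y₃] = 0.75·(-36.73) = -27.5475.

-27.5475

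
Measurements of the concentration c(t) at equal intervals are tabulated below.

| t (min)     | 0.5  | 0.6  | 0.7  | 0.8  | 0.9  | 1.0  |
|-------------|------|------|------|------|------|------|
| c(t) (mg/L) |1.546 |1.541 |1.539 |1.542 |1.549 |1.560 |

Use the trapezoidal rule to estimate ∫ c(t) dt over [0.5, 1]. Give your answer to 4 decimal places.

h = 0.1, n = 5.
(h/2)·[y₀ + 2y₁ + 2y₂ + 2y₃ + 2y₄ + y₅] = 0.05·(15.448) = 0.7724.

0.7724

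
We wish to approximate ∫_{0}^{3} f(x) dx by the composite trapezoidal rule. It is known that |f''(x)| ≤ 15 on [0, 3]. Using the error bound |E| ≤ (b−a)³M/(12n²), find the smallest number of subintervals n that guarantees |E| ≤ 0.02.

42

Need 405/(12n²) ≤ 0.02.
n² ≥ 405/(12·0.02) = 1687.5 ⇒ n ≥ 41.0792, so the smallest n is 42.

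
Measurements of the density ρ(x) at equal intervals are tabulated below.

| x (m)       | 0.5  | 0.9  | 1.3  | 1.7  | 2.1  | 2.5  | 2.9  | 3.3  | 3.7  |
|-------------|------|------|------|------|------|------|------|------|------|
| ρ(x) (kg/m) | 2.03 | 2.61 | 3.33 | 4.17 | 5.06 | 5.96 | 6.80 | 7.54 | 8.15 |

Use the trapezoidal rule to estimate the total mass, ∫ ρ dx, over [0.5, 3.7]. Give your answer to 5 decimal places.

16.22400

h = 0.4, n = 8.
(h/2)·[y₀ + 2y₁ + 2y₂ + 2y₃ + 2y₄ + 2y₅ + 2y₆ + 2y₇ + y₈] = 0.2·(81.12) = 16.22400.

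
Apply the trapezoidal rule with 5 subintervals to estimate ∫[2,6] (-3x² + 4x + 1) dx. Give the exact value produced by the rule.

h = (6 − 2)/5 = 0.8.
Nodes x₀,…,x₅ = 2, 2.8, 3.6, 4.4, 5.2, 6.
f(x) = -3x² + 4x + 1: f₀=-3, f₁=-11.32, f₂=-23.48, f₃=-39.48, f₄=-59.32, f₅=-83.
(h/2)·[f₀ + 2f₁ + 2f₂ + 2f₃ + 2f₄ + f₅] = 0.4·(-353.2) = -141.28.

-141.28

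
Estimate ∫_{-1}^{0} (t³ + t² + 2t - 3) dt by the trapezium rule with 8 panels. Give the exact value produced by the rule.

h = (0 − (-1))/8 = 0.125.
Nodes t₀,…,t₈ = -1, -0.875, -0.75, -0.625, -0.5, -0.375, -0.25, -0.125, 0.
f(t) = t³ + t² + 2t - 3: f₀=-5, f₁=-4.654296875, f₂=-4.359375, f₃=-4.103515625, f₄=-3.875, f₅=-3.662109375, f₆=-3.453125, f₇=-3.236328125, f₈=-3.
(h/2)·[f₀ + 2f₁ + 2f₂ + 2f₃ + 2f₄ + 2f₅ + 2f₆ + 2f₇ + f₈] = 0.0625·(-62.6875) = -3.91796875.

-3.91796875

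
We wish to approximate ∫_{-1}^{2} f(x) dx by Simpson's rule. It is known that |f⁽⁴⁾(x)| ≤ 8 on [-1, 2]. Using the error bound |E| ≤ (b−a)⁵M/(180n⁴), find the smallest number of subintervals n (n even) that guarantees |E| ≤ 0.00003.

Need 1944/(180n⁴) ≤ 0.00003.
n⁴ ≥ 1944/(180·0.00003) = 360000 ⇒ n ≥ 24.4949, so the smallest even n is 26. (n must be even for Simpson's rule.)

26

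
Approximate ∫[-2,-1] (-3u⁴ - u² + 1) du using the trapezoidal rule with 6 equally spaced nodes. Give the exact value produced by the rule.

h = (-1 − (-2))/5 = 0.2.
Nodes u₀,…,u₅ = -2, -1.8, -1.6, -1.4, -1.2, -1.
f(u) = -3u⁴ - u² + 1: f₀=-51, f₁=-33.7328, f₂=-21.2208, f₃=-12.4848, f₄=-6.6608, f₅=-3.
(h/2)·[f₀ + 2f₁ + 2f₂ + 2f₃ + 2f₄ + f₅] = 0.1·(-202.1984) = -20.21984.

-20.21984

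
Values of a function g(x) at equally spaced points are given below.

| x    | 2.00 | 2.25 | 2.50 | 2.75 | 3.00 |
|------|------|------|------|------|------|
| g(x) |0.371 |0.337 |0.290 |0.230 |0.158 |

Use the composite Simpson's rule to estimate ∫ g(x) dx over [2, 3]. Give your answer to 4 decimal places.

0.2814

h = 0.25, n = 4.
(h/3)·[y₀ + 4y₁ + 2y₂ + 4y₃ + y₄] = 0.083333·(3.377) = 0.2814.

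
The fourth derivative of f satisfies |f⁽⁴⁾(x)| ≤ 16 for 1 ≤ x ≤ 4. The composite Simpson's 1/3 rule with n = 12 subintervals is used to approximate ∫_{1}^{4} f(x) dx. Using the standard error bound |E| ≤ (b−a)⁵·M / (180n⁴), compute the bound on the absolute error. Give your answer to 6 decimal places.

|E| ≤ (3)⁵·16 / (180·12⁴) = 3888/3732480 = 0.001042.

0.001042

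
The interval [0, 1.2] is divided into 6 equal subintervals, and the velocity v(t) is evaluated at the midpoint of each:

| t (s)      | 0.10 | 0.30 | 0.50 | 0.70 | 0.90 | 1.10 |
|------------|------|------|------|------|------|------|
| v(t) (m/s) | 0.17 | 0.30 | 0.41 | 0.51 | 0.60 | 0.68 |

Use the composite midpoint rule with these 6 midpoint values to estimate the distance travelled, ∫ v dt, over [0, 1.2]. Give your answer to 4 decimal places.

h = 0.2, n = 6.
h·[y(m₁) + y(m₂) + y(m₃) + y(m₄) + y(m₅) + y(m₆)] = 0.2·(2.67) = 0.5340.

0.5340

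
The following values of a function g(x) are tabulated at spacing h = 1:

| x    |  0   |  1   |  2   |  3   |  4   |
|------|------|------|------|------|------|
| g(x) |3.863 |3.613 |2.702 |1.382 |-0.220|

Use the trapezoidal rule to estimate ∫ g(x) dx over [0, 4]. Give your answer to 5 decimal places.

h = 1, n = 4.
(h/2)·[y₀ + 2y₁ + 2y₂ + 2y₃ + y₄] = 0.5·(19.037) = 9.51850.

9.51850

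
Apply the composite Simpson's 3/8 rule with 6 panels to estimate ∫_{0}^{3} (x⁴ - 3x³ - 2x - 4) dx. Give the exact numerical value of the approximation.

-33.09375

h = (3 − 0)/6 = 0.5.
Nodes x₀,…,x₆ = 0, 0.5, 1, 1.5, 2, 2.5, 3.
f(x) = x⁴ - 3x³ - 2x - 4: f₀=-4, f₁=-5.3125, f₂=-8, f₃=-12.0625, f₄=-16, f₅=-16.8125, f₆=-10.
(3h/8)·[f₀ + 3f₁ + 3f₂ + 2f₃ + 3f₄ + 3f₅ + f₆] = 0.1875·(-176.5) = -33.09375.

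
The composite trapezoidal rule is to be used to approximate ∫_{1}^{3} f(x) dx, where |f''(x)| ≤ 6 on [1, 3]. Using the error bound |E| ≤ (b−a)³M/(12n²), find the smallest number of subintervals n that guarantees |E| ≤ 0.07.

8

Need 48/(12n²) ≤ 0.07.
n² ≥ 48/(12·0.07) = 57.1429 ⇒ n ≥ 7.5593, so the smallest n is 8.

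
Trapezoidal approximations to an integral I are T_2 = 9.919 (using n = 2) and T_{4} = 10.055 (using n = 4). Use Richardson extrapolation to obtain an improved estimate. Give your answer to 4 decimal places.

R = (4·T_{4} − T_2) / 3 = (4·10.055 − 9.919)/3 = (30.301)/3 = 10.1003.

10.1003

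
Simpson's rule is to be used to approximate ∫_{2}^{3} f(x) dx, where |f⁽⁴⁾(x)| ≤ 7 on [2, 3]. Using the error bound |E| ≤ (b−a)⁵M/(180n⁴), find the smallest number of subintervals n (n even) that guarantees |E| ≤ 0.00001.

Need 7/(180n⁴) ≤ 0.00001.
n⁴ ≥ 7/(180·0.00001) = 3888.89 ⇒ n ≥ 7.8969, so the smallest even n is 8. (n must be even for Simpson's rule.)

8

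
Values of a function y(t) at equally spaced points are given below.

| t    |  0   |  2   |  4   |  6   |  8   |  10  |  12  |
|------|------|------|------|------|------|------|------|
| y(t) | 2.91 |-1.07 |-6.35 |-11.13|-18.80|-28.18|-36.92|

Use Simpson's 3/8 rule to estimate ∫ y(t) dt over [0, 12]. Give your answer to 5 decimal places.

h = 2, n = 6.
(3h/8)·[y₀ + 3y₁ + 3y₂ + 2y₃ + 3y₄ + 3y₅ + y₆] = 0.75·(-219.47) = -164.60250.

-164.60250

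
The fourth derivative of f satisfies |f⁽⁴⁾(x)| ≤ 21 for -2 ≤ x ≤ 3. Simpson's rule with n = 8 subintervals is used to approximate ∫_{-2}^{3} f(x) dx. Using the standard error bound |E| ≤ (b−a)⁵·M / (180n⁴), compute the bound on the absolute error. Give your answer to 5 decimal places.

0.08901

|E| ≤ (5)⁵·21 / (180·8⁴) = 65625/737280 = 0.08901.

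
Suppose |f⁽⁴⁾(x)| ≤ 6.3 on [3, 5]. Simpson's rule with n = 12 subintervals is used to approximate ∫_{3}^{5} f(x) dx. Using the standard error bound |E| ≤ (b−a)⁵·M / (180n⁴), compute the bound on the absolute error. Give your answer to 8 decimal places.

0.00005401

|E| ≤ (2)⁵·6.3 / (180·12⁴) = 201.6/3732480 = 0.00005401.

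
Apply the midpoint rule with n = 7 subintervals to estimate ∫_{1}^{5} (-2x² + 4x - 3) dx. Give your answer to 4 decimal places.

h = (5 − 1)/7 = 0.571429.
Midpoints m₁,…,m₇ = 1.285714, 1.857143, 2.428571, 3, 3.571429, 4.142857, 4.714286.
f(m₁)=-1.163265, f(m₂)=-2.469388, f(m₃)=-5.081633, f(m₄)=-9, f(m₅)=-14.224490, f(m₆)=-20.755102, f(m₇)=-28.591837.
h·[f(m₁) + f(m₂) + f(m₃) + f(m₄) + f(m₅) + f(m₆) + f(m₇)] = 0.571429·(-81.285714) = -46.4490.

-46.4490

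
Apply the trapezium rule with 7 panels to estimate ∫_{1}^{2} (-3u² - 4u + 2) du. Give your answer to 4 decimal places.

-11.0102

h = (2 − 1)/7 = 0.142857.
Nodes u₀,…,u₇ = 1, 1.142857, 1.285714, 1.428571, 1.571429, 1.714286, 1.857143, 2.
f(u) = -3u² - 4u + 2: f₀=-5, f₁=-6.489796, f₂=-8.102041, f₃=-9.836735, f₄=-11.693878, f₅=-13.673469, f₆=-15.775510, f₇=-18.
(h/2)·[f₀ + 2f₁ + 2f₂ + 2f₃ + 2f₄ + 2f₅ + 2f₆ + f₇] = 0.071429·(-154.142857) = -11.0102.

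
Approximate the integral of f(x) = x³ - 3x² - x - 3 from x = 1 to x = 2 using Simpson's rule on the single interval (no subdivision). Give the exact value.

S = (b−a)/6 · [f(1) + 4f(1.5) + f(2)] = 0.166667·[(-6) + 4·(-7.875) + (-9)] = -7.75.

-7.75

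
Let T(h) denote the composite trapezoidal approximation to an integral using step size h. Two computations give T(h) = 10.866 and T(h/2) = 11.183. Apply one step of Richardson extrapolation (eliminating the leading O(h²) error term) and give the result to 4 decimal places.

11.2887

R = (4·T(h/2) − T(h)) / 3 = (4·11.183 − 10.866)/3 = (33.866)/3 = 11.2887.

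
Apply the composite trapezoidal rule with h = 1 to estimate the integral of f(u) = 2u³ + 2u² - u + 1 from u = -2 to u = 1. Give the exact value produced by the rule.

h = (1 − (-2))/3 = 1.
Nodes u₀,…,u₃ = -2, -1, 0, 1.
f(u) = 2u³ + 2u² - u + 1: f₀=-5, f₁=2, f₂=1, f₃=4.
(h/2)·[f₀ + 2f₁ + 2f₂ + f₃] = 0.5·(5) = 2.5.

2.5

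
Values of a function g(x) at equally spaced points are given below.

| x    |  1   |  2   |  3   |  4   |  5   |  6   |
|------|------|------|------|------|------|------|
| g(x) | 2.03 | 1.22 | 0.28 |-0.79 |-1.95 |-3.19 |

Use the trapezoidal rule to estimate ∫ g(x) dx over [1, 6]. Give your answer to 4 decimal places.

h = 1, n = 5.
(h/2)·[y₀ + 2y₁ + 2y₂ + 2y₃ + 2y₄ + y₅] = 0.5·(-3.64) = -1.8200.

-1.8200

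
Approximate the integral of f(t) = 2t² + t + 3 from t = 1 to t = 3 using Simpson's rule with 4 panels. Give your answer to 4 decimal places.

27.3333

h = (3 − 1)/4 = 0.5.
Nodes t₀,…,t₄ = 1, 1.5, 2, 2.5, 3.
f(t) = 2t² + t + 3: f₀=6, f₁=9, f₂=13, f₃=18, f₄=24.
(h/3)·[f₀ + 4f₁ + 2f₂ + 4f₃ + f₄] = 0.166667·(164) = 27.3333.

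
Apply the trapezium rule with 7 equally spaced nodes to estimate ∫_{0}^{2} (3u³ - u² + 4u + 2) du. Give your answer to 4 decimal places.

h = (2 − 0)/6 = 0.333333.
Nodes u₀,…,u₆ = 0, 0.333333, 0.666667, 1, 1.333333, 1.666667, 2.
f(u) = 3u³ - u² + 4u + 2: f₀=2, f₁=3.333333, f₂=5.111111, f₃=8, f₄=12.666667, f₅=19.777778, f₆=30.
(h/2)·[f₀ + 2f₁ + 2f₂ + 2f₃ + 2f₄ + 2f₅ + f₆] = 0.166667·(129.777778) = 21.6296.

21.6296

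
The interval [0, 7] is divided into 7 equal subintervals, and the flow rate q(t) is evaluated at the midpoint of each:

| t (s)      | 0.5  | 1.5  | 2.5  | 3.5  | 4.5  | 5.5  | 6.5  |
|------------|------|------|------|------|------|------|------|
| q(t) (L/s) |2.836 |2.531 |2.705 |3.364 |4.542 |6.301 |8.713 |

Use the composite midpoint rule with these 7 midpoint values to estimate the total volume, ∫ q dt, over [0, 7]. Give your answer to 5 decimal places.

30.99200

h = 1, n = 7.
h·[y(m₁) + y(m₂) + y(m₃) + y(m₄) + y(m₅) + y(m₆) + y(m₇)] = 1·(30.992) = 30.99200.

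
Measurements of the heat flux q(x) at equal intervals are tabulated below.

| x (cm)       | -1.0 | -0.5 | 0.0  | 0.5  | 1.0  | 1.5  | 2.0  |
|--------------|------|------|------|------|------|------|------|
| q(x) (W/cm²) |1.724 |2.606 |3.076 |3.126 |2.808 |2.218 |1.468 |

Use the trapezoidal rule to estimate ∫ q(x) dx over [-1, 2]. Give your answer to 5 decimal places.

7.71500

h = 0.5, n = 6.
(h/2)·[y₀ + 2y₁ + 2y₂ + 2y₃ + 2y₄ + 2y₅ + y₆] = 0.25·(30.860) = 7.71500.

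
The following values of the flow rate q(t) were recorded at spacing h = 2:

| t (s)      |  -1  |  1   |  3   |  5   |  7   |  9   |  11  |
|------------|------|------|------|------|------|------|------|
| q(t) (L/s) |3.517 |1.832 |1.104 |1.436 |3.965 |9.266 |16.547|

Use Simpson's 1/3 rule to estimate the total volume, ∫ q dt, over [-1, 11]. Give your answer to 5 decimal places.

h = 2, n = 6.
(h/3)·[y₀ + 4y₁ + 2y₂ + 4y₃ + 2y₄ + 4y₅ + y₆] = 0.666667·(80.338) = 53.55867.

53.55867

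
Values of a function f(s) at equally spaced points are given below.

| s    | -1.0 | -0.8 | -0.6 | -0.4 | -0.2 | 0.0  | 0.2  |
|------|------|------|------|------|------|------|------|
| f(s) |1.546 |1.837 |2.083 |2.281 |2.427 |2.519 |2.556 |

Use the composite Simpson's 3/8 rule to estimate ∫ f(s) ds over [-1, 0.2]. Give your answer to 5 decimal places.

h = 0.2, n = 6.
(3h/8)·[y₀ + 3y₁ + 3y₂ + 2y₃ + 3y₄ + 3y₅ + y₆] = 0.075·(35.262) = 2.64465.

2.64465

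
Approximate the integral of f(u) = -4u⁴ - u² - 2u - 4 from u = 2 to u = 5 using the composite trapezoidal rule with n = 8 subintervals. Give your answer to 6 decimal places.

-2568.399902

h = (5 − 2)/8 = 0.375.
Nodes u₀,…,u₈ = 2, 2.375, 2.75, 3.125, 3.5, 3.875, 4.25, 4.625, 5.
f(u) = -4u⁴ - u² - 2u - 4: f₀=-76, f₁=-141.6572265625, f₂=-245.828125, f₃=-401.4853515625, f₄=-623.5, f₅=-928.6416015625, f₆=-1335.578125, f₇=-1864.8759765625, f₈=-2539.
(h/2)·[f₀ + 2f₁ + 2f₂ + 2f₃ + 2f₄ + 2f₅ + 2f₆ + 2f₇ + f₈] = 0.1875·(-13698.1328125) = -2568.399902.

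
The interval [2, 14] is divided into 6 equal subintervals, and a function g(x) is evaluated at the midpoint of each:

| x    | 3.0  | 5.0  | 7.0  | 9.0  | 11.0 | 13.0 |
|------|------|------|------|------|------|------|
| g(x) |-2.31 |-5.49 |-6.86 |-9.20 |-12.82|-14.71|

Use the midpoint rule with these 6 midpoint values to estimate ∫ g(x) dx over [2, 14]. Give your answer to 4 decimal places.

-102.7800

h = 2, n = 6.
h·[y(m₁) + y(m₂) + y(m₃) + y(m₄) + y(m₅) + y(m₆)] = 2·(-51.39) = -102.7800.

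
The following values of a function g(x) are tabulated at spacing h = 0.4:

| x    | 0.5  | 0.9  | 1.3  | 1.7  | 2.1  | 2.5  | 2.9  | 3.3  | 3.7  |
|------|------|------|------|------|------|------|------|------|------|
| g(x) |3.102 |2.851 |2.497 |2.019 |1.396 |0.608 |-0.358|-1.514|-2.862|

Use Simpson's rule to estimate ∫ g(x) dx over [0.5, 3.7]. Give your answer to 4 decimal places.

h = 0.4, n = 8.
(h/3)·[y₀ + 4y₁ + 2y₂ + 4y₃ + 2y₄ + 4y₅ + 2y₆ + 4y₇ + y₈] = 0.133333·(23.166) = 3.0888.

3.0888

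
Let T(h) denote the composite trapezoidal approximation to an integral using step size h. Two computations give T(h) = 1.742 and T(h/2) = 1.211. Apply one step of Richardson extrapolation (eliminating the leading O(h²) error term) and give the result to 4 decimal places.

1.0340

R = (4·T(h/2) − T(h)) / 3 = (4·1.211 − 1.742)/3 = (3.102)/3 = 1.0340.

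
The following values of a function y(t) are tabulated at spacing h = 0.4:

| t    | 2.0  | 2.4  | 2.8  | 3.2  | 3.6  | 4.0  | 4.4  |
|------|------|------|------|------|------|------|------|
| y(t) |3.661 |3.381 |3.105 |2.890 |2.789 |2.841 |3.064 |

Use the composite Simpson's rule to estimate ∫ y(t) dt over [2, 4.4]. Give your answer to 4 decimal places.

h = 0.4, n = 6.
(h/3)·[y₀ + 4y₁ + 2y₂ + 4y₃ + 2y₄ + 4y₅ + y₆] = 0.133333·(54.961) = 7.3281.

7.3281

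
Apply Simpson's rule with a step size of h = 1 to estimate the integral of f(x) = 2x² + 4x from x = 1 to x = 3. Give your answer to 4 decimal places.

33.3333

h = (3 − 1)/2 = 1.
Nodes x₀,…,x₂ = 1, 2, 3.
f(x) = 2x² + 4x: f₀=6, f₁=16, f₂=30.
(h/3)·[f₀ + 4f₁ + f₂] = 0.333333·(100) = 33.3333.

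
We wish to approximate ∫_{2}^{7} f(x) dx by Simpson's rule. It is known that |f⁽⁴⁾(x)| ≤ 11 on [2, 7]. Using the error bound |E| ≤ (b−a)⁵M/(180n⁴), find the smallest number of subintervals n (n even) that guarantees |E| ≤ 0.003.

16

Need 34375/(180n⁴) ≤ 0.003.
n⁴ ≥ 34375/(180·0.003) = 63657.4 ⇒ n ≥ 15.8841, so the smallest even n is 16. (n must be even for Simpson's rule.)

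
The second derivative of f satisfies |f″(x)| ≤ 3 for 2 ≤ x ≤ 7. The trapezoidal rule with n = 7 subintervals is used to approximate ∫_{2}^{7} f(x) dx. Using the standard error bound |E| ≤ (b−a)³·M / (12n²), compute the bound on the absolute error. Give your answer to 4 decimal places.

0.6378

|E| ≤ (5)³·3 / (12·7²) = 375/588 = 0.6378.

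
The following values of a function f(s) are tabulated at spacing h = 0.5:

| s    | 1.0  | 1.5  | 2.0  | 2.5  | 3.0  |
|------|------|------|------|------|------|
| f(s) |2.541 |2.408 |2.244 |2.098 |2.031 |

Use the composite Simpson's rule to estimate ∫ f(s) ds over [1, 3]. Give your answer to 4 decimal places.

4.5140

h = 0.5, n = 4.
(h/3)·[y₀ + 4y₁ + 2y₂ + 4y₃ + y₄] = 0.166667·(27.084) = 4.5140.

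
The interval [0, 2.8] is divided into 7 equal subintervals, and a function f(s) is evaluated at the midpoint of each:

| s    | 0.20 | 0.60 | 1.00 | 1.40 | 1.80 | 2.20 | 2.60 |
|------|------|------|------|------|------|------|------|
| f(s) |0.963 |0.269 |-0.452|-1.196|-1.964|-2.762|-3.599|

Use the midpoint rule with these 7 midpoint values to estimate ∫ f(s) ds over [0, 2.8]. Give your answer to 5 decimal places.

h = 0.4, n = 7.
h·[y(m₁) + y(m₂) + y(m₃) + y(m₄) + y(m₅) + y(m₆) + y(m₇)] = 0.4·(-8.741) = -3.49640.

-3.49640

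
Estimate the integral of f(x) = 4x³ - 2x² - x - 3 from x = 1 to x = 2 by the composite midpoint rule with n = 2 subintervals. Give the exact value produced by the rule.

h = (2 − 1)/2 = 0.5.
Midpoints m₁,…,m₂ = 1.25, 1.75.
f(m₁)=0.4375, f(m₂)=10.5625.
h·[f(m₁) + f(m₂)] = 0.5·(11) = 5.5.

5.5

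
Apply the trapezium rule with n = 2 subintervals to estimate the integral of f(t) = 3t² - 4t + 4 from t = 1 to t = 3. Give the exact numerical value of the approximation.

19

h = (3 − 1)/2 = 1.
Nodes t₀,…,t₂ = 1, 2, 3.
f(t) = 3t² - 4t + 4: f₀=3, f₁=8, f₂=19.
(h/2)·[f₀ + 2f₁ + f₂] = 0.5·(38) = 19.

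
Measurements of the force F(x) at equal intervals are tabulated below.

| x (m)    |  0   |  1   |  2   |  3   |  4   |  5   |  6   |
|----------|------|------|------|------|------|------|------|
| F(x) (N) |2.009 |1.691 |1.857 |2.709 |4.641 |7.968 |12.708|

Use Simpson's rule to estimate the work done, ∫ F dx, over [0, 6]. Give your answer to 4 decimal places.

h = 1, n = 6.
(h/3)·[y₀ + 4y₁ + 2y₂ + 4y₃ + 2y₄ + 4y₅ + y₆] = 0.333333·(77.185) = 25.7283.

25.7283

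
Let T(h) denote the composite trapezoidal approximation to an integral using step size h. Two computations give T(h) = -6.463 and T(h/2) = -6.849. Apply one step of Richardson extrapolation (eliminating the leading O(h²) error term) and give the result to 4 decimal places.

R = (4·T(h/2) − T(h)) / 3 = (4·(-6.849) − (-6.463))/3 = (-20.933)/3 = -6.9777.

-6.9777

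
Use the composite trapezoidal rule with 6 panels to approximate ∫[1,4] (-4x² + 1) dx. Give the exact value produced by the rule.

-81.5

h = (4 − 1)/6 = 0.5.
Nodes x₀,…,x₆ = 1, 1.5, 2, 2.5, 3, 3.5, 4.
f(x) = -4x² + 1: f₀=-3, f₁=-8, f₂=-15, f₃=-24, f₄=-35, f₅=-48, f₆=-63.
(h/2)·[f₀ + 2f₁ + 2f₂ + 2f₃ + 2f₄ + 2f₅ + f₆] = 0.25·(-326) = -81.5.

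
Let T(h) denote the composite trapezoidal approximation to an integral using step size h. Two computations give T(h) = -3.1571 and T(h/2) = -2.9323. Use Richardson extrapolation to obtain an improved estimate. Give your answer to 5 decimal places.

R = (4·T(h/2) − T(h)) / 3 = (4·(-2.9323) − (-3.1571))/3 = (-8.5721)/3 = -2.85737.

-2.85737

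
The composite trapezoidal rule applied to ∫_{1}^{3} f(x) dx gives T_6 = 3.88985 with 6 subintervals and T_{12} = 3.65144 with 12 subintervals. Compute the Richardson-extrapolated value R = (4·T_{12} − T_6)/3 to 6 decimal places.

3.571970

R = (4·T_{12} − T_6) / 3 = (4·3.65144 − 3.88985)/3 = (10.71591)/3 = 3.571970.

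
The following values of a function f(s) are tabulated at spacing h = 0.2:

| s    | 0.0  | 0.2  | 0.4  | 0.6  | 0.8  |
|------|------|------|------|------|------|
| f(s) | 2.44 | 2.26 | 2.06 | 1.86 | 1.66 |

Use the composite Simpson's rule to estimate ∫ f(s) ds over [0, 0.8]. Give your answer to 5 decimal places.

h = 0.2, n = 4.
(h/3)·[y₀ + 4y₁ + 2y₂ + 4y₃ + y₄] = 0.066667·(24.70) = 1.64667.

1.64667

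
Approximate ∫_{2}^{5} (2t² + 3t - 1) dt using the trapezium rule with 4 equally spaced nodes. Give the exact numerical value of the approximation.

h = (5 − 2)/3 = 1.
Nodes t₀,…,t₃ = 2, 3, 4, 5.
f(t) = 2t² + 3t - 1: f₀=13, f₁=26, f₂=43, f₃=64.
(h/2)·[f₀ + 2f₁ + 2f₂ + f₃] = 0.5·(215) = 107.5.

107.5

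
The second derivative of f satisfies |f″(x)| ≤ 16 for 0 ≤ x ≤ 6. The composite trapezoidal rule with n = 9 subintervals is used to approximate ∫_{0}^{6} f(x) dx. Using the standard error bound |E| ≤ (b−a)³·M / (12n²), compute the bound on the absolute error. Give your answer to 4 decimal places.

|E| ≤ (6)³·16 / (12·9²) = 3456/972 = 3.5556.

3.5556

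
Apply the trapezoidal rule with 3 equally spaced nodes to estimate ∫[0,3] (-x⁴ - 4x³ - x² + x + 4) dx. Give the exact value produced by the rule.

h = (3 − 0)/2 = 1.5.
Nodes x₀,…,x₂ = 0, 1.5, 3.
f(x) = -x⁴ - 4x³ - x² + x + 4: f₀=4, f₁=-15.3125, f₂=-191.
(h/2)·[f₀ + 2f₁ + f₂] = 0.75·(-217.625) = -163.21875.

-163.21875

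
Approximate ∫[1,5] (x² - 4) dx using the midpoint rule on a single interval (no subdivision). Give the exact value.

20

M = (b−a)·f(3) = 4·(5) = 20.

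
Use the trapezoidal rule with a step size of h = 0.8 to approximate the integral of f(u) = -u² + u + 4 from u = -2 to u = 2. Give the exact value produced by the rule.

h = (2 − (-2))/5 = 0.8.
Nodes u₀,…,u₅ = -2, -1.2, -0.4, 0.4, 1.2, 2.
f(u) = -u² + u + 4: f₀=-2, f₁=1.36, f₂=3.44, f₃=4.24, f₄=3.76, f₅=2.
(h/2)·[f₀ + 2f₁ + 2f₂ + 2f₃ + 2f₄ + f₅] = 0.4·(25.6) = 10.24.

10.24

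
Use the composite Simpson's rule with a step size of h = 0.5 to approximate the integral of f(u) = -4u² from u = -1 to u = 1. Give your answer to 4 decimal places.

-2.6667

h = (1 − (-1))/4 = 0.5.
Nodes u₀,…,u₄ = -1, -0.5, 0, 0.5, 1.
f(u) = -4u²: f₀=-4, f₁=-1, f₂=0, f₃=-1, f₄=-4.
(h/3)·[f₀ + 4f₁ + 2f₂ + 4f₃ + f₄] = 0.166667·(-16) = -2.6667.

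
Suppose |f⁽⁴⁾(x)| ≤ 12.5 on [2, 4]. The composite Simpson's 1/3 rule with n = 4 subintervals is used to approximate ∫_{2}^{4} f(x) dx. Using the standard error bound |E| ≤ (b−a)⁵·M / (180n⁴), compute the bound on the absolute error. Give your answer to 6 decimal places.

|E| ≤ (2)⁵·12.5 / (180·4⁴) = 400/46080 = 0.008681.

0.008681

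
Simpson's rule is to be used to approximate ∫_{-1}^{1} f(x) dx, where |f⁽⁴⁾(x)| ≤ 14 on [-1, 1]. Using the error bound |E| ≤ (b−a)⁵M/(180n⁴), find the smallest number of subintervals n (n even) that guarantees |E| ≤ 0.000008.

Need 448/(180n⁴) ≤ 0.000008.
n⁴ ≥ 448/(180·0.000008) = 311111 ⇒ n ≥ 23.6172, so the smallest even n is 24. (n must be even for Simpson's rule.)

24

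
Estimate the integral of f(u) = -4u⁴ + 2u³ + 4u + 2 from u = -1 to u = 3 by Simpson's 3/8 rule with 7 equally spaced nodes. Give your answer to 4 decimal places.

h = (3 − (-1))/6 = 0.666667.
Nodes u₀,…,u₆ = -1, -0.333333, 0.333333, 1, 1.666667, 2.333333, 3.
f(u) = -4u⁴ + 2u³ + 4u + 2: f₀=-8, f₁=0.543210, f₂=3.358025, f₃=4, f₄=-12.938272, f₅=-81.827160, f₆=-256.
(3h/8)·[f₀ + 3f₁ + 3f₂ + 2f₃ + 3f₄ + 3f₅ + f₆] = 0.25·(-528.592593) = -132.1481.

-132.1481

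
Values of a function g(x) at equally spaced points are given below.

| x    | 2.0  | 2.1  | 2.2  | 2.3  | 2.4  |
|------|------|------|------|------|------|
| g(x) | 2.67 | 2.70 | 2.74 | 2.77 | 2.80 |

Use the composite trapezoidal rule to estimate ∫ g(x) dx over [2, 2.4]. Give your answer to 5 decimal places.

1.09450

h = 0.1, n = 4.
(h/2)·[y₀ + 2y₁ + 2y₂ + 2y₃ + y₄] = 0.05·(21.89) = 1.09450.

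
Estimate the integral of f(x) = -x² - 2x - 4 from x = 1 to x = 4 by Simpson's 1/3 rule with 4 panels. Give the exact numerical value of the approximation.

-48

h = (4 − 1)/4 = 0.75.
Nodes x₀,…,x₄ = 1, 1.75, 2.5, 3.25, 4.
f(x) = -x² - 2x - 4: f₀=-7, f₁=-10.5625, f₂=-15.25, f₃=-21.0625, f₄=-28.
(h/3)·[f₀ + 4f₁ + 2f₂ + 4f₃ + f₄] = 0.25·(-192) = -48.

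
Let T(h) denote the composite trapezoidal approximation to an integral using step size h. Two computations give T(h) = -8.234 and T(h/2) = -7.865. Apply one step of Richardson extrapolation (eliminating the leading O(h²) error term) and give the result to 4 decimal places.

R = (4·T(h/2) − T(h)) / 3 = (4·(-7.865) − (-8.234))/3 = (-23.226)/3 = -7.7420.

-7.7420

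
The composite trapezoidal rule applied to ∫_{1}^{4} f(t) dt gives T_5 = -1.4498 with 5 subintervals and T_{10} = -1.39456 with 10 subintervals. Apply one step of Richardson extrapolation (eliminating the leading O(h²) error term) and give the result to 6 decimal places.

-1.376147

R = (4·T_{10} − T_5) / 3 = (4·(-1.39456) − (-1.4498))/3 = (-4.12844)/3 = -1.376147.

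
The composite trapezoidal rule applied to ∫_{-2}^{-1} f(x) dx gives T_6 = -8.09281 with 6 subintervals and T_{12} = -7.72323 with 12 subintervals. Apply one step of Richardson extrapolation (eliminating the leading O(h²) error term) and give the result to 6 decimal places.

-7.600037

R = (4·T_{12} − T_6) / 3 = (4·(-7.72323) − (-8.09281))/3 = (-22.80011)/3 = -7.600037.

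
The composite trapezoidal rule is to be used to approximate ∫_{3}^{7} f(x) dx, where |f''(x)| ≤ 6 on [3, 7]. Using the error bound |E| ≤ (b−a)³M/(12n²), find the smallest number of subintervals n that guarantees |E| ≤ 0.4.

9

Need 384/(12n²) ≤ 0.4.
n² ≥ 384/(12·0.4) = 80 ⇒ n ≥ 8.9443, so the smallest n is 9.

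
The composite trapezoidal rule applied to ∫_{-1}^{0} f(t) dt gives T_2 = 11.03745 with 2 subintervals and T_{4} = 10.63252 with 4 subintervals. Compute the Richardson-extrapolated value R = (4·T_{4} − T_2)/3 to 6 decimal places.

10.497543

R = (4·T_{4} − T_2) / 3 = (4·10.63252 − 11.03745)/3 = (31.49263)/3 = 10.497543.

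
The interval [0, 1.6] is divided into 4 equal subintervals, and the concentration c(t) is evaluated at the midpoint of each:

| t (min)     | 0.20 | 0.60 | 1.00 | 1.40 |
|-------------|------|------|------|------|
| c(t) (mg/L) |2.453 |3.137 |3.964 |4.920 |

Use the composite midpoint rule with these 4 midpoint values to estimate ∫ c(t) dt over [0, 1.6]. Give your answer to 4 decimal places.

5.7896

h = 0.4, n = 4.
h·[y(m₁) + y(m₂) + y(m₃) + y(m₄)] = 0.4·(14.474) = 5.7896.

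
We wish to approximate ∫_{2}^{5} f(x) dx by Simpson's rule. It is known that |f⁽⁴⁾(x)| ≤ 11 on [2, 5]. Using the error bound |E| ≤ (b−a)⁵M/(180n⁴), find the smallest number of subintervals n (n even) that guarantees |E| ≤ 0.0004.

14

Need 2673/(180n⁴) ≤ 0.0004.
n⁴ ≥ 2673/(180·0.0004) = 37125 ⇒ n ≥ 13.8809, so the smallest even n is 14. (n must be even for Simpson's rule.)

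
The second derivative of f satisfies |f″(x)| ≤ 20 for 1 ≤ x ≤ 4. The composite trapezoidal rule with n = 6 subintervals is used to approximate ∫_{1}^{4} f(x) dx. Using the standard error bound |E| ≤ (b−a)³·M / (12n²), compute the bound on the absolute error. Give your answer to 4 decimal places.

|E| ≤ (3)³·20 / (12·6²) = 540/432 = 1.2500.

1.2500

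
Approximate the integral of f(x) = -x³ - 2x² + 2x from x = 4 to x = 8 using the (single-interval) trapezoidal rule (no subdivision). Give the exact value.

-1424

T = (b−a)/2 · [f(4) + f(8)] = 2·[(-88) + (-624)] = -1424.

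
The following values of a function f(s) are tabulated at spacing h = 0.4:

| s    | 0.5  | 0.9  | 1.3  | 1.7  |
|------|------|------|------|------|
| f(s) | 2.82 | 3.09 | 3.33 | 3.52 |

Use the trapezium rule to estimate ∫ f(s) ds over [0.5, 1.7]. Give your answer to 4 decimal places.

h = 0.4, n = 3.
(h/2)·[y₀ + 2y₁ + 2y₂ + y₃] = 0.2·(19.18) = 3.8360.

3.8360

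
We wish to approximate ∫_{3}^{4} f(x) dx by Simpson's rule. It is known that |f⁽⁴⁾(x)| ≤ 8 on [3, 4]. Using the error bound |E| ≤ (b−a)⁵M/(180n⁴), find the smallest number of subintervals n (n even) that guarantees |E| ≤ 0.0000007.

16

Need 8/(180n⁴) ≤ 0.0000007.
n⁴ ≥ 8/(180·0.0000007) = 63492.1 ⇒ n ≥ 15.8738, so the smallest even n is 16. (n must be even for Simpson's rule.)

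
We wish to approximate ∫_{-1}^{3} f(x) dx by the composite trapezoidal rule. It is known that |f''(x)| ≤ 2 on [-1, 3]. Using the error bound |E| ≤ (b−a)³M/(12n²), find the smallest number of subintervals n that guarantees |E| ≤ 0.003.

Need 128/(12n²) ≤ 0.003.
n² ≥ 128/(12·0.003) = 3555.56 ⇒ n ≥ 59.6285, so the smallest n is 60.

60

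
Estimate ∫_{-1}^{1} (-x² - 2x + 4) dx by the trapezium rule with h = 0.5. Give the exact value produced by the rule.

7.25

h = (1 − (-1))/4 = 0.5.
Nodes x₀,…,x₄ = -1, -0.5, 0, 0.5, 1.
f(x) = -x² - 2x + 4: f₀=5, f₁=4.75, f₂=4, f₃=2.75, f₄=1.
(h/2)·[f₀ + 2f₁ + 2f₂ + 2f₃ + f₄] = 0.25·(29) = 7.25.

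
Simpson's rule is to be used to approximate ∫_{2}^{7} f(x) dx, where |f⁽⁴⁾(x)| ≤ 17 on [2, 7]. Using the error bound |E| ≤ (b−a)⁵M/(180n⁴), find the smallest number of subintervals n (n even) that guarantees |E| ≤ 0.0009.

Need 53125/(180n⁴) ≤ 0.0009.
n⁴ ≥ 53125/(180·0.0009) = 327932 ⇒ n ≥ 23.9302, so the smallest even n is 24. (n must be even for Simpson's rule.)

24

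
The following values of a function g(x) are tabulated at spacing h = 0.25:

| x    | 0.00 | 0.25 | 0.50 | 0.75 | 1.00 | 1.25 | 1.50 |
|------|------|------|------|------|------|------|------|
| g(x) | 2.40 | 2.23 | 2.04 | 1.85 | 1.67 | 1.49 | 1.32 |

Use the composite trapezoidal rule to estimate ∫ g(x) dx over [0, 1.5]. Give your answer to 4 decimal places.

2.7850

h = 0.25, n = 6.
(h/2)·[y₀ + 2y₁ + 2y₂ + 2y₃ + 2y₄ + 2y₅ + y₆] = 0.125·(22.28) = 2.7850.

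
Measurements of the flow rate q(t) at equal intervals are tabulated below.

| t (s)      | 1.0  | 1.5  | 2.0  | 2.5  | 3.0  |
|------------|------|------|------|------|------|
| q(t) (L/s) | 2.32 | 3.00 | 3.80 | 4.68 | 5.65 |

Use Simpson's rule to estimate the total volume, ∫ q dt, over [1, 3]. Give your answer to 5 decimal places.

h = 0.5, n = 4.
(h/3)·[y₀ + 4y₁ + 2y₂ + 4y₃ + y₄] = 0.166667·(46.29) = 7.71500.

7.71500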